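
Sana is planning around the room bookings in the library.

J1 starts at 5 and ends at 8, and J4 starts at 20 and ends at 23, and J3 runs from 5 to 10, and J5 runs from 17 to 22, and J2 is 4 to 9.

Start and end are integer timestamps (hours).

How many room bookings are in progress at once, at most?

3

Sweep the timeline, counting +1 at each start and −1 at each end (ends before starts at a tie):
4 start J2 → 1
5 start J1 → 2
5 start J3 → 3
8 end J1 → 2
9 end J2 → 1
10 end J3 → 0
17 start J5 → 1
20 start J4 → 2
22 end J5 → 1
23 end J4 → 0
Peak is 3, at 5 (J1, J2, J3).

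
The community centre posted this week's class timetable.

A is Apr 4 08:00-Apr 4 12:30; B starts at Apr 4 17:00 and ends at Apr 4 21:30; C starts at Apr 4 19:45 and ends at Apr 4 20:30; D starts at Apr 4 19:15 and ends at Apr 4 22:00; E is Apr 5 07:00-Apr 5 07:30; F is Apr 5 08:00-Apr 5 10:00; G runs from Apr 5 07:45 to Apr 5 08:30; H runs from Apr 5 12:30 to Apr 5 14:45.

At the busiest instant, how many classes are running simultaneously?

3

Sort all start/end points and keep a running count:
Apr 4 08:00 start A → 1
Apr 4 12:30 end A → 0
Apr 4 17:00 start B → 1
Apr 4 19:15 start D → 2
Apr 4 19:45 start C → 3
Apr 4 20:30 end C → 2
Apr 4 21:30 end B → 1
Apr 4 22:00 end D → 0
Apr 5 07:00 start E → 1
Apr 5 07:30 end E → 0
Apr 5 07:45 start G → 1
Apr 5 08:00 start F → 2
Apr 5 08:30 end G → 1
Apr 5 10:00 end F → 0
Apr 5 12:30 start H → 1
Apr 5 14:45 end H → 0
Peak is 3, at Apr 4 19:45 (B, C, D).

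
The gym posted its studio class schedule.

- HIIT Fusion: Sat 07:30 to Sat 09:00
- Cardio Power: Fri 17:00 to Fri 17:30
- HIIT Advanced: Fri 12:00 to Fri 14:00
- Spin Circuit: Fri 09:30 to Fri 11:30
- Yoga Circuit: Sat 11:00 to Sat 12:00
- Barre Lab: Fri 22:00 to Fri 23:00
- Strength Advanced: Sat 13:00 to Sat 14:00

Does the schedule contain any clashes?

No

Sorted by start: Spin Circuit, HIIT Advanced, Cardio Power, Barre Lab, HIIT Fusion, Yoga Circuit, Strength Advanced.
HIIT Advanced starts after Spin Circuit ends — done with Spin Circuit.
Cardio Power starts after HIIT Advanced ends — done with HIIT Advanced.
Barre Lab starts after Cardio Power ends — done with Cardio Power.
HIIT Fusion starts after Barre Lab ends — done with Barre Lab.
Yoga Circuit starts after HIIT Fusion ends — done with HIIT Fusion.
Strength Advanced starts after Yoga Circuit ends.
Every pair is clear; the schedule has no overlaps.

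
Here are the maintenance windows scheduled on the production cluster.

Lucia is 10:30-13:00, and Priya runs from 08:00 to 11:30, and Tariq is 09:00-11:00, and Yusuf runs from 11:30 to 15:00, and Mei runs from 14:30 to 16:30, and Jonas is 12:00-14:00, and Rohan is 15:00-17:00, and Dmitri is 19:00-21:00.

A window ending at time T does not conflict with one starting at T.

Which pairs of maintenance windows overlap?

Jonas & Lucia, Jonas & Yusuf, Lucia & Priya, Lucia & Tariq, Lucia & Yusuf, Mei & Rohan, Mei & Yusuf, Priya & Tariq

Check each pair: they overlap iff neither finishes before the other starts.
Sorted by start: Priya, Tariq, Lucia, Yusuf, Jonas, Mei, Rohan, Dmitri.
Tariq starts before Priya ends → Priya and Tariq overlap.
Lucia starts before Priya ends → Priya and Lucia overlap.
Yusuf starts exactly when Priya ends (back-to-back, no overlap) — done with Priya.
Lucia starts before Tariq ends → Tariq and Lucia overlap.
Yusuf starts after Tariq ends — done with Tariq.
Yusuf starts before Lucia ends → Lucia and Yusuf overlap.
Jonas starts before Lucia ends → Lucia and Jonas overlap.
Mei starts after Lucia ends — done with Lucia.
Jonas starts before Yusuf ends → Yusuf and Jonas overlap.
Mei starts before Yusuf ends → Yusuf and Mei overlap.
Rohan starts exactly when Yusuf ends (back-to-back, no overlap) — done with Yusuf.
Mei starts after Jonas ends — done with Jonas.
Rohan starts before Mei ends → Mei and Rohan overlap.
Dmitri starts after Mei ends.
Dmitri starts after Rohan ends.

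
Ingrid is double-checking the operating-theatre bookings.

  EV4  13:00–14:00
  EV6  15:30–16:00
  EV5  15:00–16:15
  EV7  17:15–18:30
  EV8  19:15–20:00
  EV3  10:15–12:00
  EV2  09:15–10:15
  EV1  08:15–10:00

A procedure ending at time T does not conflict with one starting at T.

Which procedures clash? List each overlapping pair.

EV1 & EV2, EV5 & EV6

Check each pair: they overlap iff neither finishes before the other starts.
Sorted by start: EV1, EV2, EV3, EV4, EV5, EV6, EV7, EV8.
EV2 starts before EV1 ends → EV1 and EV2 overlap.
EV3 starts after EV1 ends, so nothing later overlaps EV1 either.
EV3 starts exactly when EV2 ends (back-to-back, no overlap), so nothing later overlaps EV2 either.
EV4 starts after EV3 ends, so nothing later overlaps EV3 either.
EV5 starts after EV4 ends, so nothing later overlaps EV4 either.
EV6 starts before EV5 ends → EV5 and EV6 overlap.
EV7 starts after EV5 ends, so nothing later overlaps EV5 either.
EV7 starts after EV6 ends, so nothing later overlaps EV6 either.
EV8 starts after EV7 ends.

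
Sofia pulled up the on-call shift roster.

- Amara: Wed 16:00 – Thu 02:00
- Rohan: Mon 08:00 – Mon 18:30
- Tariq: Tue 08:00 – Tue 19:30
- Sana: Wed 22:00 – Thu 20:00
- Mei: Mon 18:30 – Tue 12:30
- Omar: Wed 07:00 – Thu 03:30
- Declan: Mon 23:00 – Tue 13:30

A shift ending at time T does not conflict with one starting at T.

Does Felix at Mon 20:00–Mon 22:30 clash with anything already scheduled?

Rohan: ends Mon 18:30 at or before Felix starts Mon 20:00 → clear.
Mei: starts Mon 18:30 before Felix ends Mon 22:30, and ends Tue 12:30 after Felix starts Mon 20:00 → overlap.
Declan: starts Mon 23:00 at or after Felix ends Mon 22:30 → clear.
Tariq: starts Tue 08:00 at or after Felix ends Mon 22:30 → clear.
Omar: starts Wed 07:00 at or after Felix ends Mon 22:30 → clear.
Amara: starts Wed 16:00 at or after Felix ends Mon 22:30 → clear.
Sana: starts Wed 22:00 at or after Felix ends Mon 22:30 → clear.
Felix overlaps Mei.

Yes — it overlaps Mei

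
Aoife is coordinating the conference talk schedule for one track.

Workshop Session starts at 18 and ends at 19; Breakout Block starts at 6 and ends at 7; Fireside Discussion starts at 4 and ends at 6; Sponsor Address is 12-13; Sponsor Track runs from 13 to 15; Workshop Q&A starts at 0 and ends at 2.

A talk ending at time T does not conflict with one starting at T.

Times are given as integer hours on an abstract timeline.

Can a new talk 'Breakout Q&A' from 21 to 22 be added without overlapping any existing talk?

Yes — the slot is free

Workshop Q&A: ends 2 at or before Breakout Q&A starts 21 → clear.
Fireside Discussion: ends 6 at or before Breakout Q&A starts 21 → clear.
Breakout Block: ends 7 at or before Breakout Q&A starts 21 → clear.
Sponsor Address: ends 13 at or before Breakout Q&A starts 21 → clear.
Sponsor Track: ends 15 at or before Breakout Q&A starts 21 → clear.
Workshop Session: ends 19 at or before Breakout Q&A starts 21 → clear.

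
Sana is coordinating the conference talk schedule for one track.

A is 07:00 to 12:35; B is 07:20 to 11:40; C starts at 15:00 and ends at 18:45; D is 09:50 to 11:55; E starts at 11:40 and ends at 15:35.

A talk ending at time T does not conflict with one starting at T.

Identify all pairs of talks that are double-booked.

A & B, A & D, A & E, B & D, C & E, D & E

Check each pair: they overlap iff neither finishes before the other starts.
Sorted by start: A, B, D, E, C.
B starts before A ends → A and B overlap.
D starts before A ends → A and D overlap.
E starts before A ends → A and E overlap.
C starts after A ends.
D starts before B ends → B and D overlap.
E starts exactly when B ends (back-to-back, no overlap), so B has no further overlaps.
E starts before D ends → D and E overlap.
C starts after D ends.
C starts before E ends → E and C overlap.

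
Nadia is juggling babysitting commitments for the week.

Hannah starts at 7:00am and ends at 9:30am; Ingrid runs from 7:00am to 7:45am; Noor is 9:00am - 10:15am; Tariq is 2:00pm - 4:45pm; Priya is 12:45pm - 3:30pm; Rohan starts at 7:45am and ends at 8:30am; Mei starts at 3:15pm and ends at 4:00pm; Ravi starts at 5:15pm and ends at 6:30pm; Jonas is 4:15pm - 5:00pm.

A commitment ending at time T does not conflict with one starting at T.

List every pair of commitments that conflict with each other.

Hannah & Ingrid, Hannah & Noor, Hannah & Rohan, Jonas & Tariq, Mei & Priya, Mei & Tariq, Priya & Tariq

Check each pair: they overlap iff neither finishes before the other starts.
Sorted by start: Hannah, Ingrid, Rohan, Noor, Priya, Tariq, Mei, Jonas, Ravi.
Ingrid starts before Hannah ends → Hannah and Ingrid overlap.
Rohan starts before Hannah ends → Hannah and Rohan overlap.
Noor starts before Hannah ends → Hannah and Noor overlap.
Priya starts after Hannah ends, so nothing later overlaps Hannah either.
Rohan starts exactly when Ingrid ends (back-to-back, no overlap), so nothing later overlaps Ingrid either.
Noor starts after Rohan ends, so nothing later overlaps Rohan either.
Priya starts after Noor ends, so nothing later overlaps Noor either.
Tariq starts before Priya ends → Priya and Tariq overlap.
Mei starts before Priya ends → Priya and Mei overlap.
Jonas starts after Priya ends, so nothing later overlaps Priya either.
Mei starts before Tariq ends → Tariq and Mei overlap.
Jonas starts before Tariq ends → Tariq and Jonas overlap.
Ravi starts after Tariq ends.
Jonas starts after Mei ends, so nothing later overlaps Mei either.
Ravi starts after Jonas ends.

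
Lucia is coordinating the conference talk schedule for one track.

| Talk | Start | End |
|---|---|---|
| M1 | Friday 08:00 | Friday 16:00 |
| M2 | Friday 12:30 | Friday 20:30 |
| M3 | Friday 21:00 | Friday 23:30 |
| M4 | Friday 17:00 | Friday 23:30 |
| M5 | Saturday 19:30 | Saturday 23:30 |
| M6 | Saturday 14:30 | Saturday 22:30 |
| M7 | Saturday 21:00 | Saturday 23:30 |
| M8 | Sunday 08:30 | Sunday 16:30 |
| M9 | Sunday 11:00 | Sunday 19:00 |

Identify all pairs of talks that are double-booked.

Check each pair: they overlap iff neither finishes before the other starts.
Sorted by start: M1, M2, M4, M3, M6, M5, M7, M8, M9.
M2 starts before M1 ends → M1 and M2 overlap.
M4 starts after M1 ends, so nothing later overlaps M1 either.
M4 starts before M2 ends → M2 and M4 overlap.
M3 starts after M2 ends, so nothing later overlaps M2 either.
M3 starts before M4 ends → M4 and M3 overlap.
M6 starts after M4 ends, so nothing later overlaps M4 either.
M6 starts after M3 ends, so nothing later overlaps M3 either.
M5 starts before M6 ends → M6 and M5 overlap.
M7 starts before M6 ends → M6 and M7 overlap.
M8 starts after M6 ends, so nothing later overlaps M6 either.
M7 starts before M5 ends → M5 and M7 overlap.
M8 starts after M5 ends, so nothing later overlaps M5 either.
M8 starts after M7 ends, so nothing later overlaps M7 either.
M9 starts before M8 ends → M8 and M9 overlap.

M1 & M2, M2 & M4, M3 & M4, M5 & M6, M5 & M7, M6 & M7, M8 & M9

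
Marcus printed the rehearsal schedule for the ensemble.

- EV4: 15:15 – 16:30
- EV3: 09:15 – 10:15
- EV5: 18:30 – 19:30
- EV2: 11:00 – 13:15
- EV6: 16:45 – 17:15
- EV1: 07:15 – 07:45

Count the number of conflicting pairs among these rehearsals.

Check each pair: they overlap iff neither finishes before the other starts.
Sorted by start: EV1, EV3, EV2, EV4, EV6, EV5.
EV3 starts after EV1 ends — done with EV1.
EV2 starts after EV3 ends — done with EV3.
EV4 starts after EV2 ends — done with EV2.
EV6 starts after EV4 ends — done with EV4.
EV5 starts after EV6 ends.
No pair overlaps.

0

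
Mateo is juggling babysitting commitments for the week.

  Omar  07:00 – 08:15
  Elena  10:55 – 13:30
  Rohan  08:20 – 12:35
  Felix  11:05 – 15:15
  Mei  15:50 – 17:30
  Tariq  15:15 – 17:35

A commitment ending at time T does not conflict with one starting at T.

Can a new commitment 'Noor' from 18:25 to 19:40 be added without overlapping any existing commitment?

Yes — the slot is free

Omar: ends 08:15 at or before Noor starts 18:25 → clear.
Rohan: ends 12:35 at or before Noor starts 18:25 → clear.
Elena: ends 13:30 at or before Noor starts 18:25 → clear.
Felix: ends 15:15 at or before Noor starts 18:25 → clear.
Tariq: ends 17:35 at or before Noor starts 18:25 → clear.
Mei: ends 17:30 at or before Noor starts 18:25 → clear.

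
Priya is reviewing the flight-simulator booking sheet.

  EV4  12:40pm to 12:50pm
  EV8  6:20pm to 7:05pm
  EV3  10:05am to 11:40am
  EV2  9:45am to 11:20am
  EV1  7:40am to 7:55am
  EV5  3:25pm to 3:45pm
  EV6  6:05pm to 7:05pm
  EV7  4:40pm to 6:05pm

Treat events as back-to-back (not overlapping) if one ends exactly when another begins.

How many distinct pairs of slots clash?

Sorted by start: EV1, EV2, EV3, EV4, EV5, EV7, EV6, EV8.
EV2 starts after EV1 ends; EV1 is clear from here.
EV3 starts before EV2 ends → EV2 and EV3 overlap.
EV4 starts after EV2 ends; EV2 is clear from here.
EV4 starts after EV3 ends; EV3 is clear from here.
EV5 starts after EV4 ends; EV4 is clear from here.
EV7 starts after EV5 ends; EV5 is clear from here.
EV6 starts exactly when EV7 ends (back-to-back, no overlap); EV7 is clear from here.
EV8 starts before EV6 ends → EV6 and EV8 overlap.
Overlapping pairs: EV2 & EV3, EV6 & EV8 — 2 in total.

2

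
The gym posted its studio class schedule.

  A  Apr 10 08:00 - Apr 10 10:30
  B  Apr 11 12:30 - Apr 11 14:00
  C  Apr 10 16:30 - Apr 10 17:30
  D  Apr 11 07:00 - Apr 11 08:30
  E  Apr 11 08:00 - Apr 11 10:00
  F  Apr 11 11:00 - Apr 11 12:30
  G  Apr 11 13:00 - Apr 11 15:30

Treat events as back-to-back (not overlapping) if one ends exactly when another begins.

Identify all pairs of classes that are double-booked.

Sorted by start: A, C, D, E, F, B, G.
C starts after A ends, so nothing later overlaps A either.
D starts after C ends, so nothing later overlaps C either.
E starts before D ends → D and E overlap.
F starts after D ends, so nothing later overlaps D either.
F starts after E ends, so nothing later overlaps E either.
B starts exactly when F ends (back-to-back, no overlap), so nothing later overlaps F either.
G starts before B ends → B and G overlap.

B & G, D & E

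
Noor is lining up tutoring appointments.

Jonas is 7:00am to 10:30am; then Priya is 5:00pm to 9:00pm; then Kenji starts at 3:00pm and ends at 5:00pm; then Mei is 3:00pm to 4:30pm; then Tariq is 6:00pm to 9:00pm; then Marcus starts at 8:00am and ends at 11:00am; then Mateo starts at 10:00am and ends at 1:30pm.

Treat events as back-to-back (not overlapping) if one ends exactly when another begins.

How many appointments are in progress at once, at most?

Sort all start/end points and keep a running count:
7:00am start Jonas → 1
8:00am start Marcus → 2
10:00am start Mateo → 3
10:30am end Jonas → 2
11:00am end Marcus → 1
1:30pm end Mateo → 0
3:00pm start Kenji → 1
3:00pm start Mei → 2
4:30pm end Mei → 1
5:00pm end Kenji → 0
5:00pm start Priya → 1
6:00pm start Tariq → 2
9:00pm end Priya → 1
9:00pm end Tariq → 0
Peak is 3, at 10:00am (Jonas, Marcus, Mateo).

3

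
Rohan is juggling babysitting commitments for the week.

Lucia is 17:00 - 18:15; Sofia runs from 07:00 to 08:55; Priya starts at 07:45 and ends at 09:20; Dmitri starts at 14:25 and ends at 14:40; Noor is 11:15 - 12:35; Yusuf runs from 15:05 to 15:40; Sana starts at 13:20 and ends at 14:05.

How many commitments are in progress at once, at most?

2

Sort all start/end points and keep a running count:
07:00 start Sofia → 1
07:45 start Priya → 2
08:55 end Sofia → 1
09:20 end Priya → 0
11:15 start Noor → 1
12:35 end Noor → 0
13:20 start Sana → 1
14:05 end Sana → 0
14:25 start Dmitri → 1
14:40 end Dmitri → 0
15:05 start Yusuf → 1
15:40 end Yusuf → 0
17:00 start Lucia → 1
18:15 end Lucia → 0
Peak is 2, at 07:45 (Priya, Sofia).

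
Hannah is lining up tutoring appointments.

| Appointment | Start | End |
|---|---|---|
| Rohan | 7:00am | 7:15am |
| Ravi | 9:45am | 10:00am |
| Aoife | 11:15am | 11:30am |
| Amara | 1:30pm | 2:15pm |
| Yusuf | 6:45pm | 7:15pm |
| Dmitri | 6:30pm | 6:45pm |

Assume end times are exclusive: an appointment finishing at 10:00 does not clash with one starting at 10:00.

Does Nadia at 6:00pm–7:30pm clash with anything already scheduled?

Yes — it overlaps Dmitri, Yusuf

Rohan: ends 7:15am at or before Nadia starts 6:00pm → clear.
Ravi: ends 10:00am at or before Nadia starts 6:00pm → clear.
Aoife: ends 11:30am at or before Nadia starts 6:00pm → clear.
Amara: ends 2:15pm at or before Nadia starts 6:00pm → clear.
Dmitri: starts 6:30pm before Nadia ends 7:30pm, and ends 6:45pm after Nadia starts 6:00pm → overlap.
Yusuf: starts 6:45pm before Nadia ends 7:30pm, and ends 7:15pm after Nadia starts 6:00pm → overlap.
Nadia overlaps Yusuf, Dmitri.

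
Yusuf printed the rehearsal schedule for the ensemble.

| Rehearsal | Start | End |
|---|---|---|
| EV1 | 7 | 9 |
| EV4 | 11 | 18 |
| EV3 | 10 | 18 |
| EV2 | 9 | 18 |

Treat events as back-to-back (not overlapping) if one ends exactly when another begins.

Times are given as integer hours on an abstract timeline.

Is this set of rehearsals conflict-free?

Sorted by start: EV1, EV2, EV3, EV4.
EV2 starts exactly when EV1 ends (back-to-back, no overlap), so nothing later overlaps EV1 either.
EV3 starts before EV2 ends → EV2 and EV3 overlap.
That's a conflict, so the schedule is not conflict-free.

No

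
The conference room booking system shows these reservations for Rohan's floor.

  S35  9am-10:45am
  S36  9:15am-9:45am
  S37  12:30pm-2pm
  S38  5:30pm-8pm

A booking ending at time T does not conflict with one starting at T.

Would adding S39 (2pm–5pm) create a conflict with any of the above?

No — it doesn't clash with anything

S35: ends 10:45am at or before S39 starts 2pm → clear.
S36: ends 9:45am at or before S39 starts 2pm → clear.
S37: ends 2pm at or before S39 starts 2pm → clear.
S38: starts 5:30pm at or after S39 ends 5pm → clear.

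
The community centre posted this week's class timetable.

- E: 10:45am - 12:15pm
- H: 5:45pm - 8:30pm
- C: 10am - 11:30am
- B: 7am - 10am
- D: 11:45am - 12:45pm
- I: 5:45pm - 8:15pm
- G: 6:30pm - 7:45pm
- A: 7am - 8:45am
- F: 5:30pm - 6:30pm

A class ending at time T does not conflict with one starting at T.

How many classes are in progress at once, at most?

Sweep the timeline, counting +1 at each start and −1 at each end (ends before starts at a tie):
7am start A → 1
7am start B → 2
8:45am end A → 1
10am end B → 0
10am start C → 1
10:45am start E → 2
11:30am end C → 1
11:45am start D → 2
12:15pm end E → 1
12:45pm end D → 0
5:30pm start F → 1
5:45pm start H → 2
5:45pm start I → 3
6:30pm end F → 2
6:30pm start G → 3
7:45pm end G → 2
8:15pm end I → 1
8:30pm end H → 0
Peak is 3, at 5:45pm (F, H, I).

3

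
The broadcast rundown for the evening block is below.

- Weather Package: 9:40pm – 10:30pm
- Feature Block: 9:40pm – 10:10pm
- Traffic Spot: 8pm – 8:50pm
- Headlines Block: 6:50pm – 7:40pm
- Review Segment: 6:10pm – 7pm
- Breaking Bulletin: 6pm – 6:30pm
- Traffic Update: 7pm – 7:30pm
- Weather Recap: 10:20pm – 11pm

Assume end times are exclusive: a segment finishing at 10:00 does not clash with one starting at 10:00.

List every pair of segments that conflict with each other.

Sorted by start: Breaking Bulletin, Review Segment, Headlines Block, Traffic Update, Traffic Spot, Feature Block, Weather Package, Weather Recap.
Review Segment starts before Breaking Bulletin ends → Breaking Bulletin and Review Segment overlap.
Headlines Block starts after Breaking Bulletin ends; Breaking Bulletin is clear from here.
Headlines Block starts before Review Segment ends → Review Segment and Headlines Block overlap.
Traffic Update starts exactly when Review Segment ends (back-to-back, no overlap); Review Segment is clear from here.
Traffic Update starts before Headlines Block ends → Headlines Block and Traffic Update overlap.
Traffic Spot starts after Headlines Block ends; Headlines Block is clear from here.
Traffic Spot starts after Traffic Update ends; Traffic Update is clear from here.
Feature Block starts after Traffic Spot ends; Traffic Spot is clear from here.
Weather Package starts before Feature Block ends → Feature Block and Weather Package overlap.
Weather Recap starts after Feature Block ends.
Weather Recap starts before Weather Package ends → Weather Package and Weather Recap overlap.

Breaking Bulletin & Review Segment, Feature Block & Weather Package, Headlines Block & Review Segment, Headlines Block & Traffic Update, Weather Package & Weather Recap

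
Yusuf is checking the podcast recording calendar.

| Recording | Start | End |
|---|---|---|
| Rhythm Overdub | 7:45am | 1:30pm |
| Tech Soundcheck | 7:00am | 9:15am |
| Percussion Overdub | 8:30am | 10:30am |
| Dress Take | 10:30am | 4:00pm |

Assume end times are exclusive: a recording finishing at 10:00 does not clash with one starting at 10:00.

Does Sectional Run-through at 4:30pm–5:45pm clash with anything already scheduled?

No — it doesn't clash with anything

Tech Soundcheck: ends 9:15am at or before Sectional Run-through starts 4:30pm → clear.
Rhythm Overdub: ends 1:30pm at or before Sectional Run-through starts 4:30pm → clear.
Percussion Overdub: ends 10:30am at or before Sectional Run-through starts 4:30pm → clear.
Dress Take: ends 4:00pm at or before Sectional Run-through starts 4:30pm → clear.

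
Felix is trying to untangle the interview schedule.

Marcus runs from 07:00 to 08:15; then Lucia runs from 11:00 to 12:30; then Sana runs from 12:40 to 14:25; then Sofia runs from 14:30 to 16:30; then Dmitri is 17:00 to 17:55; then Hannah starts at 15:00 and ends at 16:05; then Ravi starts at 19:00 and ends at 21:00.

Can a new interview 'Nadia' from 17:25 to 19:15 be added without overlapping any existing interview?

Marcus: ends 08:15 at or before Nadia starts 17:25 → clear.
Lucia: ends 12:30 at or before Nadia starts 17:25 → clear.
Sana: ends 14:25 at or before Nadia starts 17:25 → clear.
Sofia: ends 16:30 at or before Nadia starts 17:25 → clear.
Hannah: ends 16:05 at or before Nadia starts 17:25 → clear.
Dmitri: starts 17:00 before Nadia ends 19:15, and ends 17:55 after Nadia starts 17:25 → overlap.
Ravi: starts 19:00 before Nadia ends 19:15, and ends 21:00 after Nadia starts 17:25 → overlap.
Nadia overlaps Dmitri, Ravi.

No — it overlaps Dmitri, Ravi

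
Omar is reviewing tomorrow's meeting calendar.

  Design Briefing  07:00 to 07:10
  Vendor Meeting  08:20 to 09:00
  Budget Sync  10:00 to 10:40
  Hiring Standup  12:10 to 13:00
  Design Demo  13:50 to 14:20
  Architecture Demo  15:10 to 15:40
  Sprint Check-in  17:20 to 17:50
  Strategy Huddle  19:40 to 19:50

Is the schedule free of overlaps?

Two intervals overlap when each starts before the other ends.
Sorted by start: Design Briefing, Vendor Meeting, Budget Sync, Hiring Standup, Design Demo, Architecture Demo, Sprint Check-in, Strategy Huddle.
Vendor Meeting starts after Design Briefing ends, so nothing later overlaps Design Briefing either.
Budget Sync starts after Vendor Meeting ends, so nothing later overlaps Vendor Meeting either.
Hiring Standup starts after Budget Sync ends, so nothing later overlaps Budget Sync either.
Design Demo starts after Hiring Standup ends, so nothing later overlaps Hiring Standup either.
Architecture Demo starts after Design Demo ends, so nothing later overlaps Design Demo either.
Sprint Check-in starts after Architecture Demo ends, so nothing later overlaps Architecture Demo either.
Strategy Huddle starts after Sprint Check-in ends.
Every pair is clear; the schedule has no overlaps.

Yes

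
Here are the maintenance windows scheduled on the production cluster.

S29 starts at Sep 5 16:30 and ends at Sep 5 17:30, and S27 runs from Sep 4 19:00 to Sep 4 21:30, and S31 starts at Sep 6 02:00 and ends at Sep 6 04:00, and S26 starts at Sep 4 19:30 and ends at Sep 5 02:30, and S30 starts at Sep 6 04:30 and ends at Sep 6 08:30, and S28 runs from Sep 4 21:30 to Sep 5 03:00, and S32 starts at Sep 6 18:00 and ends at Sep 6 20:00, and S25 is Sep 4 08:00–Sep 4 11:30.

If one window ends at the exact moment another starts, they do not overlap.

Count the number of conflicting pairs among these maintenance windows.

Sorted by start: S25, S27, S26, S28, S29, S31, S30, S32.
S27 starts after S25 ends, so S25 has no further overlaps.
S26 starts before S27 ends → S27 and S26 overlap.
S28 starts exactly when S27 ends (back-to-back, no overlap), so S27 has no further overlaps.
S28 starts before S26 ends → S26 and S28 overlap.
S29 starts after S26 ends, so S26 has no further overlaps.
S29 starts after S28 ends, so S28 has no further overlaps.
S31 starts after S29 ends, so S29 has no further overlaps.
S30 starts after S31 ends, so S31 has no further overlaps.
S32 starts after S30 ends.
Overlapping pairs: S26 & S27, S26 & S28 — 2 in total.

2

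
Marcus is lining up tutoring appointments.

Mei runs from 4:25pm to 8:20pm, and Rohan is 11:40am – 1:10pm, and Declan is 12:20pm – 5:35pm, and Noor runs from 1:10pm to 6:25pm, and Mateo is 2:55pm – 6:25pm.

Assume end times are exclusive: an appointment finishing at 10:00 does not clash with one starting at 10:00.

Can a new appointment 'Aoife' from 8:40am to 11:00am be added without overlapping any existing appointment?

Rohan: starts 11:40am at or after Aoife ends 11:00am → clear.
Declan: starts 12:20pm at or after Aoife ends 11:00am → clear.
Noor: starts 1:10pm at or after Aoife ends 11:00am → clear.
Mateo: starts 2:55pm at or after Aoife ends 11:00am → clear.
Mei: starts 4:25pm at or after Aoife ends 11:00am → clear.

Yes — the slot is free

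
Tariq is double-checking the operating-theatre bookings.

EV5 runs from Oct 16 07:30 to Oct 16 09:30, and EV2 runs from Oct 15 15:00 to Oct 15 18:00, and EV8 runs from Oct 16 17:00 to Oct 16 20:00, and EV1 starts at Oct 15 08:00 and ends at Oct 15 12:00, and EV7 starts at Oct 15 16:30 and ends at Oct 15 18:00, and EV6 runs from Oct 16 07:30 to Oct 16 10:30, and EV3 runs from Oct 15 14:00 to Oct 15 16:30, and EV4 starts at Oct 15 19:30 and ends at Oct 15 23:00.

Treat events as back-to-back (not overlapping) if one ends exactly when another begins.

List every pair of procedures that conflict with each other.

EV2 & EV3, EV2 & EV7, EV5 & EV6

Sorted by start: EV1, EV3, EV2, EV7, EV4, EV5, EV6, EV8.
EV3 starts after EV1 ends; EV1 is clear from here.
EV2 starts before EV3 ends → EV3 and EV2 overlap.
EV7 starts exactly when EV3 ends (back-to-back, no overlap); EV3 is clear from here.
EV7 starts before EV2 ends → EV2 and EV7 overlap.
EV4 starts after EV2 ends; EV2 is clear from here.
EV4 starts after EV7 ends; EV7 is clear from here.
EV5 starts after EV4 ends; EV4 is clear from here.
EV6 starts before EV5 ends → EV5 and EV6 overlap.
EV8 starts after EV5 ends.
EV8 starts after EV6 ends.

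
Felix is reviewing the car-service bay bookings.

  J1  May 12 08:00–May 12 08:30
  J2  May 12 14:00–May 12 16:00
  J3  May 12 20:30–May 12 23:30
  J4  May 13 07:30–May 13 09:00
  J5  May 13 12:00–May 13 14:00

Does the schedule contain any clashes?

No

Two intervals overlap when each starts before the other ends.
Sorted by start: J1, J2, J3, J4, J5.
J2 starts after J1 ends; J1 is clear from here.
J3 starts after J2 ends; J2 is clear from here.
J4 starts after J3 ends; J3 is clear from here.
J5 starts after J4 ends.
Every pair is clear; the schedule has no overlaps.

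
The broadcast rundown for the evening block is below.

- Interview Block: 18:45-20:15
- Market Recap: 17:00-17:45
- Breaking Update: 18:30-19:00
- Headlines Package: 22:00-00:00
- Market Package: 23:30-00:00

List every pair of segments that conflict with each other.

Sorted by start: Market Recap, Breaking Update, Interview Block, Headlines Package, Market Package.
Breaking Update starts after Market Recap ends — done with Market Recap.
Interview Block starts before Breaking Update ends → Breaking Update and Interview Block overlap.
Headlines Package starts after Breaking Update ends — done with Breaking Update.
Headlines Package starts after Interview Block ends — done with Interview Block.
Market Package starts before Headlines Package ends → Headlines Package and Market Package overlap.

Breaking Update & Interview Block, Headlines Package & Market Package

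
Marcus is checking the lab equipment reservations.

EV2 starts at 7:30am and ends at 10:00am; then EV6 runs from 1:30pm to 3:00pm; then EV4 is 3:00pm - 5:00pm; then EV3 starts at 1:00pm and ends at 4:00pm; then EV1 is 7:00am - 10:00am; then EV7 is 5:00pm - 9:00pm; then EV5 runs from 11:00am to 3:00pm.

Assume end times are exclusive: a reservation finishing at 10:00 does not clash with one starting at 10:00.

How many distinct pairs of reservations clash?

Sorted by start: EV1, EV2, EV5, EV3, EV6, EV4, EV7.
EV2 starts before EV1 ends → EV1 and EV2 overlap.
EV5 starts after EV1 ends; EV1 is clear from here.
EV5 starts after EV2 ends; EV2 is clear from here.
EV3 starts before EV5 ends → EV5 and EV3 overlap.
EV6 starts before EV5 ends → EV5 and EV6 overlap.
EV4 starts exactly when EV5 ends (back-to-back, no overlap); EV5 is clear from here.
EV6 starts before EV3 ends → EV3 and EV6 overlap.
EV4 starts before EV3 ends → EV3 and EV4 overlap.
EV7 starts after EV3 ends.
EV4 starts exactly when EV6 ends (back-to-back, no overlap); EV6 is clear from here.
EV7 starts exactly when EV4 ends (back-to-back, no overlap).
Overlapping pairs: EV1 & EV2, EV3 & EV4, EV3 & EV5, EV3 & EV6, EV5 & EV6 — 5 in total.

5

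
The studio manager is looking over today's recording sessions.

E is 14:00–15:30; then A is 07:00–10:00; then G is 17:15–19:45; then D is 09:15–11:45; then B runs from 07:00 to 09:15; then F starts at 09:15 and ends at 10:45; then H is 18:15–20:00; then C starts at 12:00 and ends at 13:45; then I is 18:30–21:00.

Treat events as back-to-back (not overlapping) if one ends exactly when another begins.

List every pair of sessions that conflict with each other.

Sorted by start: A, B, D, F, C, E, G, H, I.
B starts before A ends → A and B overlap.
D starts before A ends → A and D overlap.
F starts before A ends → A and F overlap.
C starts after A ends, so nothing later overlaps A either.
D starts exactly when B ends (back-to-back, no overlap), so nothing later overlaps B either.
F starts before D ends → D and F overlap.
C starts after D ends, so nothing later overlaps D either.
C starts after F ends, so nothing later overlaps F either.
E starts after C ends, so nothing later overlaps C either.
G starts after E ends, so nothing later overlaps E either.
H starts before G ends → G and H overlap.
I starts before G ends → G and I overlap.
I starts before H ends → H and I overlap.

A & B, A & D, A & F, D & F, G & H, G & I, H & I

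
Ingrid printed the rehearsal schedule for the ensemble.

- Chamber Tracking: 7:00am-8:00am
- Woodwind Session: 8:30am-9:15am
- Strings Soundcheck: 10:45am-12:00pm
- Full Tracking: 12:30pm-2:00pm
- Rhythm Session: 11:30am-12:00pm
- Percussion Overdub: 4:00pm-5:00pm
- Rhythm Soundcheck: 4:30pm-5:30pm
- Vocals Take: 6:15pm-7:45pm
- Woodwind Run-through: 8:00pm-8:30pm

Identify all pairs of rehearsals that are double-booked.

Percussion Overdub & Rhythm Soundcheck, Rhythm Session & Strings Soundcheck

Sorted by start: Chamber Tracking, Woodwind Session, Strings Soundcheck, Rhythm Session, Full Tracking, Percussion Overdub, Rhythm Soundcheck, Vocals Take, Woodwind Run-through.
Woodwind Session starts after Chamber Tracking ends, so nothing later overlaps Chamber Tracking either.
Strings Soundcheck starts after Woodwind Session ends, so nothing later overlaps Woodwind Session either.
Rhythm Session starts before Strings Soundcheck ends → Strings Soundcheck and Rhythm Session overlap.
Full Tracking starts after Strings Soundcheck ends, so nothing later overlaps Strings Soundcheck either.
Full Tracking starts after Rhythm Session ends, so nothing later overlaps Rhythm Session either.
Percussion Overdub starts after Full Tracking ends, so nothing later overlaps Full Tracking either.
Rhythm Soundcheck starts before Percussion Overdub ends → Percussion Overdub and Rhythm Soundcheck overlap.
Vocals Take starts after Percussion Overdub ends, so nothing later overlaps Percussion Overdub either.
Vocals Take starts after Rhythm Soundcheck ends, so nothing later overlaps Rhythm Soundcheck either.
Woodwind Run-through starts after Vocals Take ends.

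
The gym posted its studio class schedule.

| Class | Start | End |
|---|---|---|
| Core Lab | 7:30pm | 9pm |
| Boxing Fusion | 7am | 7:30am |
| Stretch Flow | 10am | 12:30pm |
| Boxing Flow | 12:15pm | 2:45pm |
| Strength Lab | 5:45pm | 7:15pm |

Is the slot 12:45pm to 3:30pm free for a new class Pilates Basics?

Boxing Fusion: ends 7:30am at or before Pilates Basics starts 12:45pm → clear.
Stretch Flow: ends 12:30pm at or before Pilates Basics starts 12:45pm → clear.
Boxing Flow: starts 12:15pm before Pilates Basics ends 3:30pm, and ends 2:45pm after Pilates Basics starts 12:45pm → overlap.
Strength Lab: starts 5:45pm at or after Pilates Basics ends 3:30pm → clear.
Core Lab: starts 7:30pm at or after Pilates Basics ends 3:30pm → clear.
Pilates Basics overlaps Boxing Flow.

No — it overlaps Boxing Flow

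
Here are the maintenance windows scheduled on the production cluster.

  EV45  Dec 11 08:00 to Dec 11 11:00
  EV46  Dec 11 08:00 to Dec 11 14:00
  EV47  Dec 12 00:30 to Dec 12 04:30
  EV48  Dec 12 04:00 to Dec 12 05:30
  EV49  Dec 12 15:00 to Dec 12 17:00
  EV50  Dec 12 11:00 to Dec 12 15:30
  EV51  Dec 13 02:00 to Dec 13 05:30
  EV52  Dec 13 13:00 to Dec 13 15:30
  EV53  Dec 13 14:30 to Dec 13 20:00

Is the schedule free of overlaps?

Sorted by start: EV45, EV46, EV47, EV48, EV50, EV49, EV51, EV52, EV53.
EV46 starts before EV45 ends → EV45 and EV46 overlap.
That's a conflict, so the schedule is not conflict-free.

No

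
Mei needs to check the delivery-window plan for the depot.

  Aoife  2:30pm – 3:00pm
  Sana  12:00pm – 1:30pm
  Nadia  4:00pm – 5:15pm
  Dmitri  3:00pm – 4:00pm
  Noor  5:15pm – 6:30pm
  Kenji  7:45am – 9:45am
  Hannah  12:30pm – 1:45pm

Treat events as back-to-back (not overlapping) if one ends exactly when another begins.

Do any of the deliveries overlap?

Sorted by start: Kenji, Sana, Hannah, Aoife, Dmitri, Nadia, Noor.
Sana starts after Kenji ends, so nothing later overlaps Kenji either.
Hannah starts before Sana ends → Sana and Hannah overlap.
That's a conflict, so the schedule is not conflict-free.

Yes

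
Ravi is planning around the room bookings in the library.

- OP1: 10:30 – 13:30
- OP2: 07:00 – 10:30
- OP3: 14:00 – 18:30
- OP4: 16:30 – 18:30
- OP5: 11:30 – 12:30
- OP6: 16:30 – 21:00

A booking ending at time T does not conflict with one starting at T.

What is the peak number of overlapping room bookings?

Sweep the timeline, counting +1 at each start and −1 at each end (ends before starts at a tie):
07:00 start OP2 → 1
10:30 end OP2 → 0
10:30 start OP1 → 1
11:30 start OP5 → 2
12:30 end OP5 → 1
13:30 end OP1 → 0
14:00 start OP3 → 1
16:30 start OP4 → 2
16:30 start OP6 → 3
18:30 end OP3 → 2
18:30 end OP4 → 1
21:00 end OP6 → 0
Peak is 3, at 16:30 (OP3, OP4, OP6).

3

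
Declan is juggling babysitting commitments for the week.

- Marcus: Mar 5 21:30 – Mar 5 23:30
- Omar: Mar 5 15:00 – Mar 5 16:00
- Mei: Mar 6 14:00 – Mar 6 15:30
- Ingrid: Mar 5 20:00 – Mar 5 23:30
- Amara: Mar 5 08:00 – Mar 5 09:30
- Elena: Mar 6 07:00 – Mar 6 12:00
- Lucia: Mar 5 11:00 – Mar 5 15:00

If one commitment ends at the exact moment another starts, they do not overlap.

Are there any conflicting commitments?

Sorted by start: Amara, Lucia, Omar, Ingrid, Marcus, Elena, Mei.
Lucia starts after Amara ends; Amara is clear from here.
Omar starts exactly when Lucia ends (back-to-back, no overlap); Lucia is clear from here.
Ingrid starts after Omar ends; Omar is clear from here.
Marcus starts before Ingrid ends → Ingrid and Marcus overlap.
That's a conflict, so the schedule is not conflict-free.

Yes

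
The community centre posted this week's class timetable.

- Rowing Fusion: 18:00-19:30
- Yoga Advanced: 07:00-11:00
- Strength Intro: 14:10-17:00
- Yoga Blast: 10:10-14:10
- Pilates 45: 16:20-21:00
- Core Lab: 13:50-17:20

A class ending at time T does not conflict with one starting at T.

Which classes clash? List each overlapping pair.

Core Lab & Pilates 45, Core Lab & Strength Intro, Core Lab & Yoga Blast, Pilates 45 & Rowing Fusion, Pilates 45 & Strength Intro, Yoga Advanced & Yoga Blast

Check each pair: they overlap iff neither finishes before the other starts.
Sorted by start: Yoga Advanced, Yoga Blast, Core Lab, Strength Intro, Pilates 45, Rowing Fusion.
Yoga Blast starts before Yoga Advanced ends → Yoga Advanced and Yoga Blast overlap.
Core Lab starts after Yoga Advanced ends; Yoga Advanced is clear from here.
Core Lab starts before Yoga Blast ends → Yoga Blast and Core Lab overlap.
Strength Intro starts exactly when Yoga Blast ends (back-to-back, no overlap); Yoga Blast is clear from here.
Strength Intro starts before Core Lab ends → Core Lab and Strength Intro overlap.
Pilates 45 starts before Core Lab ends → Core Lab and Pilates 45 overlap.
Rowing Fusion starts after Core Lab ends.
Pilates 45 starts before Strength Intro ends → Strength Intro and Pilates 45 overlap.
Rowing Fusion starts after Strength Intro ends.
Rowing Fusion starts before Pilates 45 ends → Pilates 45 and Rowing Fusion overlap.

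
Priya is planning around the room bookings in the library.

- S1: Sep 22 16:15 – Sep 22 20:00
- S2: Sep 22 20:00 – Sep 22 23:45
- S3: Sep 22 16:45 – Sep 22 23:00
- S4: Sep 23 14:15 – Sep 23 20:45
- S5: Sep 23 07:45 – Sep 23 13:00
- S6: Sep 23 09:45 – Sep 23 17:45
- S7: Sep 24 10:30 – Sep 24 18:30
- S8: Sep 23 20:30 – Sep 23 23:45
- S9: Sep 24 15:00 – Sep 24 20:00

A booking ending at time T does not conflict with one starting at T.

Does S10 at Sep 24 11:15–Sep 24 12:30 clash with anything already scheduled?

S1: ends Sep 22 20:00 at or before S10 starts Sep 24 11:15 → clear.
S3: ends Sep 22 23:00 at or before S10 starts Sep 24 11:15 → clear.
S2: ends Sep 22 23:45 at or before S10 starts Sep 24 11:15 → clear.
S5: ends Sep 23 13:00 at or before S10 starts Sep 24 11:15 → clear.
S6: ends Sep 23 17:45 at or before S10 starts Sep 24 11:15 → clear.
S4: ends Sep 23 20:45 at or before S10 starts Sep 24 11:15 → clear.
S8: ends Sep 23 23:45 at or before S10 starts Sep 24 11:15 → clear.
S7: starts Sep 24 10:30 before S10 ends Sep 24 12:30, and ends Sep 24 18:30 after S10 starts Sep 24 11:15 → overlap.
S9: starts Sep 24 15:00 at or after S10 ends Sep 24 12:30 → clear.
S10 overlaps S7.

Yes — it overlaps S7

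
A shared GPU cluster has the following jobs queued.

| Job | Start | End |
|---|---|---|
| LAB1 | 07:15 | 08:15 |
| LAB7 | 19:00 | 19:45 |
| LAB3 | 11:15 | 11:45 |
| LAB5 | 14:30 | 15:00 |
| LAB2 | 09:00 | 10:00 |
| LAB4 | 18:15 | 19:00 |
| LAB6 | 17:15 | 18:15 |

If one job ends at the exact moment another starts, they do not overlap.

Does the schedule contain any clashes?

No

Sorted by start: LAB1, LAB2, LAB3, LAB5, LAB6, LAB4, LAB7.
LAB2 starts after LAB1 ends; LAB1 is clear from here.
LAB3 starts after LAB2 ends; LAB2 is clear from here.
LAB5 starts after LAB3 ends; LAB3 is clear from here.
LAB6 starts after LAB5 ends; LAB5 is clear from here.
LAB4 starts exactly when LAB6 ends (back-to-back, no overlap); LAB6 is clear from here.
LAB7 starts exactly when LAB4 ends (back-to-back, no overlap).
Every pair is clear; the schedule has no overlaps.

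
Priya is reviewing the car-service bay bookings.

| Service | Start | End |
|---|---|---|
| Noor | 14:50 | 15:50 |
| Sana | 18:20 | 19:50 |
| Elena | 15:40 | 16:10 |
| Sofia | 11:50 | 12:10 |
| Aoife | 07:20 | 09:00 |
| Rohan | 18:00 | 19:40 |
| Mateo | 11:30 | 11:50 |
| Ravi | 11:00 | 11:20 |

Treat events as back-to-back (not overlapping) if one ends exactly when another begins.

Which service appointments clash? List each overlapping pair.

Sorted by start: Aoife, Ravi, Mateo, Sofia, Noor, Elena, Rohan, Sana.
Ravi starts after Aoife ends — done with Aoife.
Mateo starts after Ravi ends — done with Ravi.
Sofia starts exactly when Mateo ends (back-to-back, no overlap) — done with Mateo.
Noor starts after Sofia ends — done with Sofia.
Elena starts before Noor ends → Noor and Elena overlap.
Rohan starts after Noor ends — done with Noor.
Rohan starts after Elena ends — done with Elena.
Sana starts before Rohan ends → Rohan and Sana overlap.

Elena & Noor, Rohan & Sana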